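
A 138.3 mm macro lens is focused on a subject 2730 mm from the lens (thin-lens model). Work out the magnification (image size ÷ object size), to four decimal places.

0.0534×

Thin lens: 1/f = 1/dₒ + 1/dᵢ → 1/dᵢ = 1/138.3 − 1/2730 = 0.0068644 mm⁻¹, so dᵢ ≈ 145.6801 mm.
Magnification m = dᵢ/dₒ = 145.6801/2730 ≈ 0.05336.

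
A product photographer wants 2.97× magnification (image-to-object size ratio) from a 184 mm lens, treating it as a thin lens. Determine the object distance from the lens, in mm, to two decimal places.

With m = dᵢ/dₒ and 1/f = 1/dₒ + 1/dᵢ, substituting dᵢ = m·dₒ gives 1/f = (1 + 1/m)/dₒ, hence dₒ = f·(1 + 1/m).
dₒ = 184 × (1 + 1/2.97) = 184 × 1.33670 ≈ 245.953 mm.

245.95 mm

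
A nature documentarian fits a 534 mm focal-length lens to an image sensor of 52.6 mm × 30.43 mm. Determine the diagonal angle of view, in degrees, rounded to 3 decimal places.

Sensor diagonal = √(52.6² + 30.43²) = √3692.7449 ≈ 60.7680 mm.
Angle of view α = 2·arctan(d/2f) with d = 60.7680 mm and f = 534 mm.
d/2f = 0.05690; arctan(0.05690) ≈ 3.2566°, so α ≈ 6.5131°.

6.513°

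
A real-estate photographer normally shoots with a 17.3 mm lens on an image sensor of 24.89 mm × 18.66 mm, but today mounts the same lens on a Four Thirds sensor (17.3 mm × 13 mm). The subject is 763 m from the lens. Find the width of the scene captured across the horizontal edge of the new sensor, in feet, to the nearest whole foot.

2503 ft

The focal length stays 17.3 mm; the relevant sensor dimension is now w = 17.3 mm. Object distance dₒ = 763 m = 763000 mm.
Thin-lens field width W = w·(dₒ − f)/f = 17.3 × (763000 − 17.3)/17.3 ≈ 762982.700 mm = 762982.700/304.8 ft = 2503.22 ft.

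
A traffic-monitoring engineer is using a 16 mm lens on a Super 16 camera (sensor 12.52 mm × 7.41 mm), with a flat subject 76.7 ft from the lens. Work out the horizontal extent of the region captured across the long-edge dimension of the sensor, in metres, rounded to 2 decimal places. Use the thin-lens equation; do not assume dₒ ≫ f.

dₒ: 76.7 ft × 304.8 mm/ft = 23378.16 mm.
Similar triangles through the lens centre give W/dₒ = w/dᵢ; with 1/f = 1/dₒ + 1/dᵢ this gives W = w·(dₒ − f)/f.
W = 12.52 mm × (23378.2 − 16) / 16 = 12.52 × 1460.1350 ≈ 18280.890 mm = 18.2809 m.

18.28 m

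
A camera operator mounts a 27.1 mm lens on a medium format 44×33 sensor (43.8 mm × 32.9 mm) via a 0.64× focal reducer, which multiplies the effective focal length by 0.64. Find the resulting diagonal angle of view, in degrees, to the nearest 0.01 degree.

115.31°

Effective focal length f = 27.1 × 0.64 = 17.344 mm.
Sensor diagonal = √(43.8² + 32.9²) = √3000.8500 ≈ 54.7800 mm.
α = 2·arctan(54.780 / (2 × 17.344)) = 2·arctan(1.57922) ≈ 115.3141°.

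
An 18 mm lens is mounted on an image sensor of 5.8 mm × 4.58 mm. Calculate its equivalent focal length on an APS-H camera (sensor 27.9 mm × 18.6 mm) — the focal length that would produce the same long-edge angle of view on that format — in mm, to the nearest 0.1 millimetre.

Equal angle of view means equal width/f ratio, so f₂ = f₁ · (width₂/width₁) = 18 × 27.9/5.8.
f₂ = 18 × 4.81034 ≈ 86.586 mm.

86.6 mm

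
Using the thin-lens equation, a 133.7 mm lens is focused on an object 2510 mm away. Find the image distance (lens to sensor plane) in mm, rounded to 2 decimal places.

1/dᵢ = 1/f − 1/dₒ = 1/133.7 − 1/2510 = 0.0070810 mm⁻¹.
dᵢ = 1/0.0070810 ≈ 141.2225 mm.

141.22 mm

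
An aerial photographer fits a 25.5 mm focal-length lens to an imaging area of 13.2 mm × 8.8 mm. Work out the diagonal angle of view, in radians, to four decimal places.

Sensor diagonal = √(13.2² + 8.8²) = √251.6800 ≈ 15.8644 mm.
Angle of view α = 2·arctan(d/2f) with d = 15.8644 mm and f = 25.5 mm.
d/2f = 0.31107; arctan(0.31107) ≈ 0.3016 rad, so α ≈ 0.6032 rad.

0.6032 rad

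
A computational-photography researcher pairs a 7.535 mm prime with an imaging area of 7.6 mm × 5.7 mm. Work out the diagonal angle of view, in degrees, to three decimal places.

64.454°

Sensor diagonal = √(7.6² + 5.7²) = √90.2500 ≈ 9.5000 mm.
Angle of view α = 2·arctan(d/2f) with d = 9.5000 mm and f = 7.535 mm.
d/2f = 0.63039; arctan(0.63039) ≈ 32.2270°, so α ≈ 64.4540°.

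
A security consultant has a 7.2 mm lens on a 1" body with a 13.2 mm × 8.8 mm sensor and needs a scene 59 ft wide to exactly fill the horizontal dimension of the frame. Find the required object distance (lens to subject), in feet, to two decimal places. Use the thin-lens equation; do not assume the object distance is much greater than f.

W: 59 ft × 304.8 mm/ft = 17983.20 mm.
Magnification m = w/W = dᵢ/dₒ; combined with 1/f = 1/dₒ + 1/dᵢ this gives dₒ = f·(1 + W/w).
dₒ = 7.2 mm × (1 + 17983.2/13.2) = 7.2 × 1363.3636 ≈ 9816.218 mm = 9816.218/304.8 ft = 32.2054 ft.

32.21 ft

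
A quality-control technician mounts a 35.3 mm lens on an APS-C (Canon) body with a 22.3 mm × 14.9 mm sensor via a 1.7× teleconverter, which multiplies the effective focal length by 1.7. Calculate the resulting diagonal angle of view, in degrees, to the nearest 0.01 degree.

Effective focal length f = 35.3 × 1.7 = 60.01 mm.
Sensor diagonal = √(22.3² + 14.9²) = √719.3000 ≈ 26.8198 mm.
α = 2·arctan(26.820 / (2 × 60.01)) = 2·arctan(0.22346) ≈ 25.1928°.

25.19°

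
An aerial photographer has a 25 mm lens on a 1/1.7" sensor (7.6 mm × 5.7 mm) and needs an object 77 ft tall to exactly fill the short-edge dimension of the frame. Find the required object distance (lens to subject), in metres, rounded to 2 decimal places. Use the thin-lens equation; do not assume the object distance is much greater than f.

102.96 m

W: 77 ft × 304.8 mm/ft = 23469.60 mm.
Magnification m = h/W = dᵢ/dₒ; combined with 1/f = 1/dₒ + 1/dᵢ this gives dₒ = f·(1 + W/h).
dₒ = 25 mm × (1 + 23469.6/5.7) = 25 × 4118.4736 ≈ 102961.839 mm = 102.962 m.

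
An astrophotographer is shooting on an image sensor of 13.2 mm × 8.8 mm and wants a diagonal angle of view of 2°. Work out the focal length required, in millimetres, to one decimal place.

Sensor diagonal = √(13.2² + 8.8²) = √251.6800 ≈ 15.8644 mm.
From α = 2·arctan(d/2f) we get f = d / (2·tan(α/2)).
With d = 15.8644 mm and α/2 = 1°, tan(α/2) ≈ 0.01746, so f ≈ 15.8644 / 0.03491 ≈ 454.4362 mm.

454.4 mm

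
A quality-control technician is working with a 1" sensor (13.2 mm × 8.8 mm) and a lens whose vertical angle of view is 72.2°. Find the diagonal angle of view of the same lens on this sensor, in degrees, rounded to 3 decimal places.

From the vertical AOV: f = 8.8 / (2·tan(36.1°)) = 8.8 / 1.45843 ≈ 6.0339 mm.
Sensor diagonal = √(13.2² + 8.8²) = √251.6800 ≈ 15.8644 mm.
Diagonal AOV = 2·arctan(15.8644 / (2 × 6.0339)) = 2·arctan(1.31461) ≈ 105.4807°.

105.481°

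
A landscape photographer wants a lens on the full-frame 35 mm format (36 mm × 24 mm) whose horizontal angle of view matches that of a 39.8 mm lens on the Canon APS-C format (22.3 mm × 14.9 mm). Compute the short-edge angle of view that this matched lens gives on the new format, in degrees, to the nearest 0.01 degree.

21.16°

Equal horizontal AOV ⇒ f₂ = f₁ · 36/22.3 = 39.8 × 1.61435 ≈ 64.2511 mm.
Short-edge AOV on the new format = 2·arctan(24 / (2 × 64.2511)) = 2·arctan(0.18677) ≈ 21.1582°.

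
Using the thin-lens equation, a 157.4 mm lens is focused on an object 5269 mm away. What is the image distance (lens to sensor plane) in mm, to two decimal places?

162.25 mm

1/dᵢ = 1/f − 1/dₒ = 1/157.4 − 1/5269 = 0.0061635 mm⁻¹.
dᵢ = 1/0.0061635 ≈ 162.2468 mm.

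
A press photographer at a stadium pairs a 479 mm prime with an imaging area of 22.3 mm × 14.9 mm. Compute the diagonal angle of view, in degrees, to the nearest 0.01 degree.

3.21°

Sensor diagonal = √(22.3² + 14.9²) = √719.3000 ≈ 26.8198 mm.
Angle of view α = 2·arctan(d/2f) with d = 26.8198 mm and f = 479 mm.
d/2f = 0.02800; arctan(0.02800) ≈ 1.6036°, so α ≈ 3.2072°.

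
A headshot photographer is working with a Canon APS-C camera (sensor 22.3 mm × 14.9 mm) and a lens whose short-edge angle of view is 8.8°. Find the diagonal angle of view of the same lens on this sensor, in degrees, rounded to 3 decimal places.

15.771°

From the short-edge AOV: f = 14.9 / (2·tan(4.4°)) = 14.9 / 0.15389 ≈ 96.8214 mm.
Sensor diagonal = √(22.3² + 14.9²) = √719.3000 ≈ 26.8198 mm.
Diagonal AOV = 2·arctan(26.8198 / (2 × 96.8214)) = 2·arctan(0.13850) ≈ 15.7707°.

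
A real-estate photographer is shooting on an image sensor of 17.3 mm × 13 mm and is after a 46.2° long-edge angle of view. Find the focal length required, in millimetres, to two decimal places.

From α = 2·arctan(w/2f) we get f = w / (2·tan(α/2)).
With w = 17.3 mm and α/2 = 23.1°, tan(α/2) ≈ 0.42654, so f ≈ 17.3 / 0.85307 ≈ 20.2796 mm.

20.28 mm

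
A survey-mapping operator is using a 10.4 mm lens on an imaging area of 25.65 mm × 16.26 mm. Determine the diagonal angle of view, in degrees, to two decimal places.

111.19°

Sensor diagonal = √(25.65² + 16.26²) = √922.3101 ≈ 30.3696 mm.
Angle of view α = 2·arctan(d/2f) with d = 30.3696 mm and f = 10.4 mm.
d/2f = 1.46007; arctan(1.46007) ≈ 55.5929°, so α ≈ 111.1858°.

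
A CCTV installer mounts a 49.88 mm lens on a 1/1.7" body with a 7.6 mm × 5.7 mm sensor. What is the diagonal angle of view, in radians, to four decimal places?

Sensor diagonal = √(7.6² + 5.7²) = √90.2500 ≈ 9.5000 mm.
Angle of view α = 2·arctan(d/2f) with d = 9.5000 mm and f = 49.88 mm.
d/2f = 0.09523; arctan(0.09523) ≈ 0.0949 rad, so α ≈ 0.1899 rad.

0.1899 rad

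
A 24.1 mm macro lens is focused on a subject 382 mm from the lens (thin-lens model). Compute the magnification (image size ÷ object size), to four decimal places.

0.0673×

Thin lens: 1/f = 1/dₒ + 1/dᵢ → 1/dᵢ = 1/24.1 − 1/382 = 0.0388760 mm⁻¹, so dᵢ ≈ 25.7228 mm.
Magnification m = dᵢ/dₒ = 25.7228/382 ≈ 0.06734.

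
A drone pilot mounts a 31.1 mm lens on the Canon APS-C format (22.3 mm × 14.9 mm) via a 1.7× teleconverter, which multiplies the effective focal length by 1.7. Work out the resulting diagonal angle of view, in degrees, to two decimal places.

28.46°

Effective focal length f = 31.1 × 1.7 = 52.87 mm.
Sensor diagonal = √(22.3² + 14.9²) = √719.3000 ≈ 26.8198 mm.
α = 2·arctan(26.820 / (2 × 52.87)) = 2·arctan(0.25364) ≈ 28.4646°.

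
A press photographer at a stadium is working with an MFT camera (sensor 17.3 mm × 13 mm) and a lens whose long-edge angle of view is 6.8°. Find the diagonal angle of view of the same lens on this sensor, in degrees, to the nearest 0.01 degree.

From the long-edge AOV: f = 17.3 / (2·tan(3.4°)) = 17.3 / 0.11882 ≈ 145.5961 mm.
Sensor diagonal = √(17.3² + 13²) = √468.2900 ≈ 21.6400 mm.
Diagonal AOV = 2·arctan(21.6400 / (2 × 145.5961)) = 2·arctan(0.07432) ≈ 8.5003°.

8.50°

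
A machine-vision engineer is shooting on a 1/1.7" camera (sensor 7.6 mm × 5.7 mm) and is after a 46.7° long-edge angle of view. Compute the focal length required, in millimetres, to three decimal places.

8.802 mm

From α = 2·arctan(w/2f) we get f = w / (2·tan(α/2)).
With w = 7.6 mm and α/2 = 23.35°, tan(α/2) ≈ 0.43170, so f ≈ 7.6 / 0.86341 ≈ 8.8023 mm.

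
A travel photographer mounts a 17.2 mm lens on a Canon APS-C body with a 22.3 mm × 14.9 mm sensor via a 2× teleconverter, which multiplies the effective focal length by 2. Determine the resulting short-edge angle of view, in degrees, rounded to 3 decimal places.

24.440°

Effective focal length f = 17.2 × 2 = 34.4 mm.
α = 2·arctan(14.9 / (2 × 34.4)) = 2·arctan(0.21657) ≈ 24.4396°.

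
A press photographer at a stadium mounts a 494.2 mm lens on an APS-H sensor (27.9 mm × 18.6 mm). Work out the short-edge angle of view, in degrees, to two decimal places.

Angle of view α = 2·arctan(h/2f) with h = 18.6 mm and f = 494.2 mm.
h/2f = 0.01882; arctan(0.01882) ≈ 1.0781°, so α ≈ 2.1562°.

2.16°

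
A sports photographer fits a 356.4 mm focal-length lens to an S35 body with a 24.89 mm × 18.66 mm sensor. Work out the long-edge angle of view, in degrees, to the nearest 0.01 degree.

4.00°

Angle of view α = 2·arctan(w/2f) with w = 24.89 mm and f = 356.4 mm.
w/2f = 0.03492; arctan(0.03492) ≈ 1.9999°, so α ≈ 3.9998°.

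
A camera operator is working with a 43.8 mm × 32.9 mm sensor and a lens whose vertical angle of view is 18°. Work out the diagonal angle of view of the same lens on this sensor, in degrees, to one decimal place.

29.5°

From the vertical AOV: f = 32.9 / (2·tan(9°)) = 32.9 / 0.31677 ≈ 103.8612 mm.
Sensor diagonal = √(43.8² + 32.9²) = √3000.8500 ≈ 54.7800 mm.
Diagonal AOV = 2·arctan(54.7800 / (2 × 103.8612)) = 2·arctan(0.26372) ≈ 29.5471°.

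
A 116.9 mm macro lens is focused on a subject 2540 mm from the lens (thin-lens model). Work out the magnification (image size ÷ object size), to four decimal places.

0.0482×

Thin lens: 1/f = 1/dₒ + 1/dᵢ → 1/dᵢ = 1/116.9 − 1/2540 = 0.0081606 mm⁻¹, so dᵢ ≈ 122.5397 mm.
Magnification m = dᵢ/dₒ = 122.5397/2540 ≈ 0.04824.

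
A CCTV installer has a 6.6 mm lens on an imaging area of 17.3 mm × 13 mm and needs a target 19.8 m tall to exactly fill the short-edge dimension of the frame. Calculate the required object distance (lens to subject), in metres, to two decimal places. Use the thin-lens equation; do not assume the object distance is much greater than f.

10.06 m

W: 19.8 m = 19800 mm.
Magnification m = h/W = dᵢ/dₒ; combined with 1/f = 1/dₒ + 1/dᵢ this gives dₒ = f·(1 + W/h).
dₒ = 6.6 mm × (1 + 19800/13) = 6.6 × 1524.0769 ≈ 10058.908 mm = 10.0589 m.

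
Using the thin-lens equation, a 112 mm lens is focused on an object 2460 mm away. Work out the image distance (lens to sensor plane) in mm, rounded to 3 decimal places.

1/dᵢ = 1/f − 1/dₒ = 1/112 − 1/2460 = 0.0085221 mm⁻¹.
dᵢ = 1/0.0085221 ≈ 117.3424 mm.

117.342 mm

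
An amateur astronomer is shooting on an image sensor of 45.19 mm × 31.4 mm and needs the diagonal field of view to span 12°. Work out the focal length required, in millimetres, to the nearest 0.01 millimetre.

Sensor diagonal = √(45.19² + 31.4²) = √3028.0961 ≈ 55.0281 mm.
From α = 2·arctan(d/2f) we get f = d / (2·tan(α/2)).
With d = 55.0281 mm and α/2 = 6°, tan(α/2) ≈ 0.10510, so f ≈ 55.0281 / 0.21021 ≈ 261.7789 mm.

261.78 mm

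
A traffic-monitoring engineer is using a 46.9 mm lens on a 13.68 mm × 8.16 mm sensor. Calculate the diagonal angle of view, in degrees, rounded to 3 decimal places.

19.276°

Sensor diagonal = √(13.68² + 8.16²) = √253.7280 ≈ 15.9288 mm.
Angle of view α = 2·arctan(d/2f) with d = 15.9288 mm and f = 46.9 mm.
d/2f = 0.16982; arctan(0.16982) ≈ 9.6379°, so α ≈ 19.2757°.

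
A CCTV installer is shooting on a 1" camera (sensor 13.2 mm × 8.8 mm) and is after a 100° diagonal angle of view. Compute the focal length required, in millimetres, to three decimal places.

Sensor diagonal = √(13.2² + 8.8²) = √251.6800 ≈ 15.8644 mm.
From α = 2·arctan(d/2f) we get f = d / (2·tan(α/2)).
With d = 15.8644 mm and α/2 = 50°, tan(α/2) ≈ 1.19175, so f ≈ 15.8644 / 2.38351 ≈ 6.6559 mm.

6.656 mm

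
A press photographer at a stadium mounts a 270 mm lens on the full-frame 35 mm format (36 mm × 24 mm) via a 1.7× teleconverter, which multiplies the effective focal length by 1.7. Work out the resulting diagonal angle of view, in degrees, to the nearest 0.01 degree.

5.40°

Effective focal length f = 270 × 1.7 = 459 mm.
Sensor diagonal = √(36² + 24²) = √1872.0000 ≈ 43.2666 mm.
α = 2·arctan(43.267 / (2 × 459)) = 2·arctan(0.04713) ≈ 5.3969°.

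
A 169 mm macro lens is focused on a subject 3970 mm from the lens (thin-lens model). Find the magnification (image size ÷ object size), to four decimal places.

0.0445×

Thin lens: 1/f = 1/dₒ + 1/dᵢ → 1/dᵢ = 1/169 − 1/3970 = 0.0056653 mm⁻¹, so dᵢ ≈ 176.5141 mm.
Magnification m = dᵢ/dₒ = 176.5141/3970 ≈ 0.04446.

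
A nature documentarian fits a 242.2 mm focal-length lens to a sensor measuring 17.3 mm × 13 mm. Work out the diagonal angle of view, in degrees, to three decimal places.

5.116°

Sensor diagonal = √(17.3² + 13²) = √468.2900 ≈ 21.6400 mm.
Angle of view α = 2·arctan(d/2f) with d = 21.6400 mm and f = 242.2 mm.
d/2f = 0.04467; arctan(0.04467) ≈ 2.5579°, so α ≈ 5.1158°.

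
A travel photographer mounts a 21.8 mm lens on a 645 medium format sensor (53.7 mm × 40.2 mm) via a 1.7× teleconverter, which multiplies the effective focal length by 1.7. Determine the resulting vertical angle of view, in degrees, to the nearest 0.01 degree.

56.95°

Effective focal length f = 21.8 × 1.7 = 37.06 mm.
α = 2·arctan(40.2 / (2 × 37.06)) = 2·arctan(0.54236) ≈ 56.9476°.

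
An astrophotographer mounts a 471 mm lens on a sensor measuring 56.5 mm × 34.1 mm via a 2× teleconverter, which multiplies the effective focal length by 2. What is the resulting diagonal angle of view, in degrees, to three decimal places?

Effective focal length f = 471 × 2 = 942 mm.
Sensor diagonal = √(56.5² + 34.1²) = √4355.0600 ≈ 65.9929 mm.
α = 2·arctan(65.993 / (2 × 942)) = 2·arctan(0.03503) ≈ 4.0123°.

4.012°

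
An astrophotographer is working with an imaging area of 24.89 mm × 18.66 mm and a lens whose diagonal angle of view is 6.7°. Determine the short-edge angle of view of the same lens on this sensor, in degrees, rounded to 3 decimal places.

4.022°

Sensor diagonal = √(24.89² + 18.66²) = √967.7077 ≈ 31.1080 mm.
From the diagonal AOV: f = 31.1080 / (2·tan(3.35°)) = 31.1080 / 0.11707 ≈ 265.7202 mm.
Short-edge AOV = 2·arctan(18.66 / (2 × 265.7202)) = 2·arctan(0.03511) ≈ 4.0219°.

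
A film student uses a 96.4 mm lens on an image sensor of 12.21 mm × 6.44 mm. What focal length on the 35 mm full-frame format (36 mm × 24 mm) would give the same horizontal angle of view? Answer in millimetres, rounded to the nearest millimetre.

284 mm

Equal angle of view means equal width/f ratio, so f₂ = f₁ · (width₂/width₁) = 96.4 × 36/12.21.
f₂ = 96.4 × 2.94840 ≈ 284.226 mm.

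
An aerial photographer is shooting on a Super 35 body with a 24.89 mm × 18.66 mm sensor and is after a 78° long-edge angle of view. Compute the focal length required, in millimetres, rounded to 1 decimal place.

From α = 2·arctan(w/2f) we get f = w / (2·tan(α/2)).
With w = 24.89 mm and α/2 = 39°, tan(α/2) ≈ 0.80978, so f ≈ 24.89 / 1.61957 ≈ 15.3683 mm.

15.4 mm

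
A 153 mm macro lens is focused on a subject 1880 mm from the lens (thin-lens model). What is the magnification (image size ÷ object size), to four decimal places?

0.0886×

Thin lens: 1/f = 1/dₒ + 1/dᵢ → 1/dᵢ = 1/153 − 1/1880 = 0.0060040 mm⁻¹, so dᵢ ≈ 166.5547 mm.
Magnification m = dᵢ/dₒ = 166.5547/1880 ≈ 0.08859.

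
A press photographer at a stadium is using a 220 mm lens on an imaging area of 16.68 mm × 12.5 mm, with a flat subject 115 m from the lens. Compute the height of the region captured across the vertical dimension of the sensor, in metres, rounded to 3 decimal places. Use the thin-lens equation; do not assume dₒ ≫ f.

6.522 m

dₒ: 115 m = 115000 mm.
Similar triangles through the lens centre give W/dₒ = h/dᵢ; with 1/f = 1/dₒ + 1/dᵢ this gives W = h·(dₒ − f)/f.
W = 12.5 mm × (115000 − 220) / 220 = 12.5 × 521.7273 ≈ 6521.591 mm = 6.52159 m.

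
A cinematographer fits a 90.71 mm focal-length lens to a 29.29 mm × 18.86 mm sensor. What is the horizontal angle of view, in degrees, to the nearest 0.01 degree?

Angle of view α = 2·arctan(w/2f) with w = 29.29 mm and f = 90.71 mm.
w/2f = 0.16145; arctan(0.16145) ≈ 9.1712°, so α ≈ 18.3424°.

18.34°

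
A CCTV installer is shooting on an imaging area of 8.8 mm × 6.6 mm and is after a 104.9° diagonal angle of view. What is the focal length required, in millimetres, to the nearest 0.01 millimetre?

Sensor diagonal = √(8.8² + 6.6²) = √121.0000 ≈ 11.0000 mm.
From α = 2·arctan(d/2f) we get f = d / (2·tan(α/2)).
With d = 11.0000 mm and α/2 = 52.45°, tan(α/2) ≈ 1.30087, so f ≈ 11.0000 / 2.60175 ≈ 4.2279 mm.

4.23 mm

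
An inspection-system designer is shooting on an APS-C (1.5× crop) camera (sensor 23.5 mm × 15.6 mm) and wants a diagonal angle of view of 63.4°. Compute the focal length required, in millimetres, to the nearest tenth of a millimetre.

Sensor diagonal = √(23.5² + 15.6²) = √795.6100 ≈ 28.2066 mm.
From α = 2·arctan(d/2f) we get f = d / (2·tan(α/2)).
With d = 28.2066 mm and α/2 = 31.7°, tan(α/2) ≈ 0.61761, so f ≈ 28.2066 / 1.23523 ≈ 22.8352 mm.

22.8 mm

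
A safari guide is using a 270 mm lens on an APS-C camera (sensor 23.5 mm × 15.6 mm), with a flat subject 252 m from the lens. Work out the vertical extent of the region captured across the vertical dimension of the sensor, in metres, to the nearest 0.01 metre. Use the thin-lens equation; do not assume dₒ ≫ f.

dₒ: 252 m = 252000 mm.
Similar triangles through the lens centre give W/dₒ = h/dᵢ; with 1/f = 1/dₒ + 1/dᵢ this gives W = h·(dₒ − f)/f.
W = 15.6 mm × (252000 − 270) / 270 = 15.6 × 932.3333 ≈ 14544.400 mm = 14.5444 m.

14.54 m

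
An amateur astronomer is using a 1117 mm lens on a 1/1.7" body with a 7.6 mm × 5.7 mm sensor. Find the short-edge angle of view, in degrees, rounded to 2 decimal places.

Angle of view α = 2·arctan(h/2f) with h = 5.7 mm and f = 1117 mm.
h/2f = 0.00255; arctan(0.00255) ≈ 0.1462°, so α ≈ 0.2924°.

0.29°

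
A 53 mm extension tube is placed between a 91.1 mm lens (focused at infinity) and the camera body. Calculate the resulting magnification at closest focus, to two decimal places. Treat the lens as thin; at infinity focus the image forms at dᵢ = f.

The tube moves the image plane from f to f + e, so dᵢ = 91.1 + 53 = 144.1 mm. Focus is achieved when 1/f = 1/dₒ + 1/dᵢ, giving dₒ = 1/(1/f − 1/(f+e)).
Magnification m = dᵢ/dₒ = (f+e)·(1/f − 1/(f+e)) = e/f = 53/91.1 ≈ 0.5818.

0.58×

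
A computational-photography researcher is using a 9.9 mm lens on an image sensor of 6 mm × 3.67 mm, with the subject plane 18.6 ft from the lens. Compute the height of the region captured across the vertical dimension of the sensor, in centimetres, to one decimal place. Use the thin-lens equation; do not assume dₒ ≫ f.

209.8 cm

dₒ: 18.6 ft × 304.8 mm/ft = 5669.28 mm.
Similar triangles through the lens centre give W/dₒ = h/dᵢ; with 1/f = 1/dₒ + 1/dᵢ this gives W = h·(dₒ − f)/f.
W = 3.67 mm × (5669.28 − 9.9) / 9.9 = 3.67 × 571.6545 ≈ 2097.972 mm = 209.797 cm.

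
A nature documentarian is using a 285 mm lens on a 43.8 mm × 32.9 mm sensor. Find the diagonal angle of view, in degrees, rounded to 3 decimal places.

Sensor diagonal = √(43.8² + 32.9²) = √3000.8500 ≈ 54.7800 mm.
Angle of view α = 2·arctan(d/2f) with d = 54.7800 mm and f = 285 mm.
d/2f = 0.09611; arctan(0.09611) ≈ 5.4896°, so α ≈ 10.9791°.

10.979°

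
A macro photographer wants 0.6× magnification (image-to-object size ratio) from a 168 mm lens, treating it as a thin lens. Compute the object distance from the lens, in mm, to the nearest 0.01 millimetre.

448.00 mm

With m = dᵢ/dₒ and 1/f = 1/dₒ + 1/dᵢ, substituting dᵢ = m·dₒ gives 1/f = (1 + 1/m)/dₒ, hence dₒ = f·(1 + 1/m).
dₒ = 168 × (1 + 1/0.6) = 168 × 2.66667 ≈ 448.000 mm.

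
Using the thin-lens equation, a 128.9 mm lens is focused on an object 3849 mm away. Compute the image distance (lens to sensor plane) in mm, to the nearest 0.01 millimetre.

133.37 mm

1/dᵢ = 1/f − 1/dₒ = 1/128.9 − 1/3849 = 0.0074981 mm⁻¹.
dᵢ = 1/0.0074981 ≈ 133.3663 mm.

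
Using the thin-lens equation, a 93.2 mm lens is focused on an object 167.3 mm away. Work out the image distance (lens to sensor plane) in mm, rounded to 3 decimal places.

210.423 mm

1/dᵢ = 1/f − 1/dₒ = 1/93.2 − 1/167.3 = 0.0047523 mm⁻¹.
dᵢ = 1/0.0047523 ≈ 210.4232 mm.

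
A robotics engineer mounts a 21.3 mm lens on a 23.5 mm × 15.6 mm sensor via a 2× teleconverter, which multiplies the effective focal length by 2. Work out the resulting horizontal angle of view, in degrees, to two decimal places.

30.84°

Effective focal length f = 21.3 × 2 = 42.6 mm.
α = 2·arctan(23.5 / (2 × 42.6)) = 2·arctan(0.27582) ≈ 30.8400°.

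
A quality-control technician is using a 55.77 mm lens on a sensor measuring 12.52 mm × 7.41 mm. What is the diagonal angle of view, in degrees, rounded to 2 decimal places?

14.86°

Sensor diagonal = √(12.52² + 7.41²) = √211.6585 ≈ 14.5485 mm.
Angle of view α = 2·arctan(d/2f) with d = 14.5485 mm and f = 55.77 mm.
d/2f = 0.13043; arctan(0.13043) ≈ 7.4313°, so α ≈ 14.8626°.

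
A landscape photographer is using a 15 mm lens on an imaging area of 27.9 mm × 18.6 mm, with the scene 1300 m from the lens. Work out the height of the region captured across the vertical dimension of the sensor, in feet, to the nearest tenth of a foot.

dₒ: 1300 m = 1.3e+06 mm.
Similar triangles through the lens centre give W/dₒ = h/dᵢ; with 1/f = 1/dₒ + 1/dᵢ this gives W = h·(dₒ − f)/f.
W = 18.6 mm × (1.3e+06 − 15) / 15 = 18.6 × 86665.6667 ≈ 1611981.400 mm = 1611981.400/304.8 ft = 5288.65 ft.

5288.7 ft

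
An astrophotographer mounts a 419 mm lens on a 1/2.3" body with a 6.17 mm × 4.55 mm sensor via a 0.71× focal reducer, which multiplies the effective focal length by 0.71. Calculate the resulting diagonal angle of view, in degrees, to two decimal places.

1.48°

Effective focal length f = 419 × 0.71 = 297.49 mm.
Sensor diagonal = √(6.17² + 4.55²) = √58.7714 ≈ 7.6663 mm.
α = 2·arctan(7.666 / (2 × 297.49)) = 2·arctan(0.01288) ≈ 1.4764°.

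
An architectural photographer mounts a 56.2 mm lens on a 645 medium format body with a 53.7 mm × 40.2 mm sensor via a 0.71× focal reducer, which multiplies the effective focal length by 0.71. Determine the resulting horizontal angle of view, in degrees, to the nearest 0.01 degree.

Effective focal length f = 56.2 × 0.71 = 39.902 mm.
α = 2·arctan(53.7 / (2 × 39.902)) = 2·arctan(0.67290) ≈ 67.8731°.

67.87°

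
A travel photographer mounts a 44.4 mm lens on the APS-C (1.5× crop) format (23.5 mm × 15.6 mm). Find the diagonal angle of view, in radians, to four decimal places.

0.6151 rad

Sensor diagonal = √(23.5² + 15.6²) = √795.6100 ≈ 28.2066 mm.
Angle of view α = 2·arctan(d/2f) with d = 28.2066 mm and f = 44.4 mm.
d/2f = 0.31764; arctan(0.31764) ≈ 0.3076 rad, so α ≈ 0.6151 rad.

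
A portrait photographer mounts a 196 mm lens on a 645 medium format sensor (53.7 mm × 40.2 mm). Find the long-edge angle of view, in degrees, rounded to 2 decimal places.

15.60°

Angle of view α = 2·arctan(w/2f) with w = 53.7 mm and f = 196 mm.
w/2f = 0.13699; arctan(0.13699) ≈ 7.8004°, so α ≈ 15.6008°.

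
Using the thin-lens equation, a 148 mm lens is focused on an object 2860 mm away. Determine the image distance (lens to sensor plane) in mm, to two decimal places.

156.08 mm

1/dᵢ = 1/f − 1/dₒ = 1/148 − 1/2860 = 0.0064071 mm⁻¹.
dᵢ = 1/0.0064071 ≈ 156.0767 mm.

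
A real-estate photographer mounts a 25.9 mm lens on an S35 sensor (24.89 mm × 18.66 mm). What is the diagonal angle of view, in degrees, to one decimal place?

62.0°

Sensor diagonal = √(24.89² + 18.66²) = √967.7077 ≈ 31.1080 mm.
Angle of view α = 2·arctan(d/2f) with d = 31.1080 mm and f = 25.9 mm.
d/2f = 0.60054; arctan(0.60054) ≈ 30.9865°, so α ≈ 61.9730°.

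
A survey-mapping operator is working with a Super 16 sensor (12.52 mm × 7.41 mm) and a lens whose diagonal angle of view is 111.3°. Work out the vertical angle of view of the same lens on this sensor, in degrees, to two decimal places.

Sensor diagonal = √(12.52² + 7.41²) = √211.6585 ≈ 14.5485 mm.
From the diagonal AOV: f = 14.5485 / (2·tan(55.65°)) = 14.5485 / 2.92640 ≈ 4.9715 mm.
Vertical AOV = 2·arctan(7.41 / (2 × 4.9715)) = 2·arctan(0.74525) ≈ 73.3909°.

73.39°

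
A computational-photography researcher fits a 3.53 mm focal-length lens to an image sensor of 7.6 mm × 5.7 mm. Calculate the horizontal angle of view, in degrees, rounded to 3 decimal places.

94.219°

Angle of view α = 2·arctan(w/2f) with w = 7.6 mm and f = 3.53 mm.
w/2f = 1.07649; arctan(1.07649) ≈ 47.1095°, so α ≈ 94.2191°.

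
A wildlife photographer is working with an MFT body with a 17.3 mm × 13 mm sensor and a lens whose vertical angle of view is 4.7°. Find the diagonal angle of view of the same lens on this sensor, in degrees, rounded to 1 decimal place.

7.8°

From the vertical AOV: f = 13 / (2·tan(2.35°)) = 13 / 0.08208 ≈ 158.3888 mm.
Sensor diagonal = √(17.3² + 13²) = √468.2900 ≈ 21.6400 mm.
Diagonal AOV = 2·arctan(21.6400 / (2 × 158.3888)) = 2·arctan(0.06831) ≈ 7.8159°.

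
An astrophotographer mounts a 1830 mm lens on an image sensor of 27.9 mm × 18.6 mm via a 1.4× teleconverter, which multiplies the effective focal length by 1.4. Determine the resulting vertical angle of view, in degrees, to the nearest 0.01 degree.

0.42°

Effective focal length f = 1830 × 1.4 = 2562 mm.
α = 2·arctan(18.6 / (2 × 2562)) = 2·arctan(0.00363) ≈ 0.4160°.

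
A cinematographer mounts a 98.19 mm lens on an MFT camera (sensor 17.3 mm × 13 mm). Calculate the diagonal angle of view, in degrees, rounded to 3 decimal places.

12.577°

Sensor diagonal = √(17.3² + 13²) = √468.2900 ≈ 21.6400 mm.
Angle of view α = 2·arctan(d/2f) with d = 21.6400 mm and f = 98.19 mm.
d/2f = 0.11019; arctan(0.11019) ≈ 6.2883°, so α ≈ 12.5766°.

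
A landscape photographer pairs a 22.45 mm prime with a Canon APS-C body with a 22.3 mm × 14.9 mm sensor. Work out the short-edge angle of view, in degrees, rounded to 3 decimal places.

36.717°

Angle of view α = 2·arctan(h/2f) with h = 14.9 mm and f = 22.45 mm.
h/2f = 0.33185; arctan(0.33185) ≈ 18.3584°, so α ≈ 36.7167°.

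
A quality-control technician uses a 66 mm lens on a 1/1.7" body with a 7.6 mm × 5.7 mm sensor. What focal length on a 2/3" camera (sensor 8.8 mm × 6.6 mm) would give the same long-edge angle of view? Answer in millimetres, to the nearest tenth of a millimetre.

Equal angle of view means equal width/f ratio, so f₂ = f₁ · (width₂/width₁) = 66 × 8.8/7.6.
f₂ = 66 × 1.15789 ≈ 76.421 mm.

76.4 mm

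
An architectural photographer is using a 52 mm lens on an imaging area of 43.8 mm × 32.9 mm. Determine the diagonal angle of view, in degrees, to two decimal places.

Sensor diagonal = √(43.8² + 32.9²) = √3000.8500 ≈ 54.7800 mm.
Angle of view α = 2·arctan(d/2f) with d = 54.7800 mm and f = 52 mm.
d/2f = 0.52673; arctan(0.52673) ≈ 27.7772°, so α ≈ 55.5543°.

55.55°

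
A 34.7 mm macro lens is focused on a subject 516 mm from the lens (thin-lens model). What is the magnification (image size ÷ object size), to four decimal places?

Thin lens: 1/f = 1/dₒ + 1/dᵢ → 1/dᵢ = 1/34.7 − 1/516 = 0.0268805 mm⁻¹, so dᵢ ≈ 37.2017 mm.
Magnification m = dᵢ/dₒ = 37.2017/516 ≈ 0.07210.

0.0721×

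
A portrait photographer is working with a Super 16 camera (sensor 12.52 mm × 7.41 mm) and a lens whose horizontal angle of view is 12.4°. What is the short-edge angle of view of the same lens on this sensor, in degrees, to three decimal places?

7.358°

From the horizontal AOV: f = 12.52 / (2·tan(6.2°)) = 12.52 / 0.21727 ≈ 57.6243 mm.
Short-edge AOV = 2·arctan(7.41 / (2 × 57.6243)) = 2·arctan(0.06430) ≈ 7.3576°.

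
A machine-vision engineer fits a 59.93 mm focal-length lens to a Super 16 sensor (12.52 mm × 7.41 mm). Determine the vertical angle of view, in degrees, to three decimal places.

Angle of view α = 2·arctan(h/2f) with h = 7.41 mm and f = 59.93 mm.
h/2f = 0.06182; arctan(0.06182) ≈ 3.5376°, so α ≈ 7.0753°.

7.075°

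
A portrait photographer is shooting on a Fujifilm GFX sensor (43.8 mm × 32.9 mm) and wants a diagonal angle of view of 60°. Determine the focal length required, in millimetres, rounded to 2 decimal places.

47.44 mm

Sensor diagonal = √(43.8² + 32.9²) = √3000.8500 ≈ 54.7800 mm.
From α = 2·arctan(d/2f) we get f = d / (2·tan(α/2)).
With d = 54.7800 mm and α/2 = 30°, tan(α/2) ≈ 0.57735, so f ≈ 54.7800 / 1.15470 ≈ 47.4409 mm.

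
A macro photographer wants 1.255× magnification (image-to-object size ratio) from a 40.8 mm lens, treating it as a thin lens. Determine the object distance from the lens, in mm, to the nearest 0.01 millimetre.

73.31 mm

With m = dᵢ/dₒ and 1/f = 1/dₒ + 1/dᵢ, substituting dᵢ = m·dₒ gives 1/f = (1 + 1/m)/dₒ, hence dₒ = f·(1 + 1/m).
dₒ = 40.8 × (1 + 1/1.255) = 40.8 × 1.79681 ≈ 73.310 mm.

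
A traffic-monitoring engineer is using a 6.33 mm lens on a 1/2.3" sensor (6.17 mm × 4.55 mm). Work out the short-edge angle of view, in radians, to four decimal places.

0.6900 rad

Angle of view α = 2·arctan(h/2f) with h = 4.55 mm and f = 6.33 mm.
h/2f = 0.35940; arctan(0.35940) ≈ 0.3450 rad, so α ≈ 0.6900 rad.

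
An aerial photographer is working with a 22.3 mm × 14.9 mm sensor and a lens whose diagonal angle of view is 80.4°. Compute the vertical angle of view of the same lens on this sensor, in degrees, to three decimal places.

50.299°

Sensor diagonal = √(22.3² + 14.9²) = √719.3000 ≈ 26.8198 mm.
From the diagonal AOV: f = 26.8198 / (2·tan(40.2°)) = 26.8198 / 1.69013 ≈ 15.8685 mm.
Vertical AOV = 2·arctan(14.9 / (2 × 15.8685)) = 2·arctan(0.46948) ≈ 50.2987°.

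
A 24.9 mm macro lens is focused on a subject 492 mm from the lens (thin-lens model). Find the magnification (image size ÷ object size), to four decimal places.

Thin lens: 1/f = 1/dₒ + 1/dᵢ → 1/dᵢ = 1/24.9 − 1/492 = 0.0381281 mm⁻¹, so dᵢ ≈ 26.2274 mm.
Magnification m = dᵢ/dₒ = 26.2274/492 ≈ 0.05331.

0.0533×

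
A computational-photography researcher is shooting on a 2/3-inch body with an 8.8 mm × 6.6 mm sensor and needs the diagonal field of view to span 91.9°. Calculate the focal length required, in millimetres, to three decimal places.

5.321 mm

Sensor diagonal = √(8.8² + 6.6²) = √121.0000 ≈ 11.0000 mm.
From α = 2·arctan(d/2f) we get f = d / (2·tan(α/2)).
With d = 11.0000 mm and α/2 = 45.95°, tan(α/2) ≈ 1.03372, so f ≈ 11.0000 / 2.06745 ≈ 5.3206 mm.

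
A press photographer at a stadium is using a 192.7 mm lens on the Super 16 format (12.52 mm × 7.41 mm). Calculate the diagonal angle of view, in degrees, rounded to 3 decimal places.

4.324°

Sensor diagonal = √(12.52² + 7.41²) = √211.6585 ≈ 14.5485 mm.
Angle of view α = 2·arctan(d/2f) with d = 14.5485 mm and f = 192.7 mm.
d/2f = 0.03775; arctan(0.03775) ≈ 2.1618°, so α ≈ 4.3237°.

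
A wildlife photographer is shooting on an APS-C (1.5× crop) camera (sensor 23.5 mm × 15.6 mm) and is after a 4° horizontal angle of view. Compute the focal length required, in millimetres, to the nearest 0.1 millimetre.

From α = 2·arctan(w/2f) we get f = w / (2·tan(α/2)).
With w = 23.5 mm and α/2 = 2°, tan(α/2) ≈ 0.03492, so f ≈ 23.5 / 0.06984 ≈ 336.4760 mm.

336.5 mm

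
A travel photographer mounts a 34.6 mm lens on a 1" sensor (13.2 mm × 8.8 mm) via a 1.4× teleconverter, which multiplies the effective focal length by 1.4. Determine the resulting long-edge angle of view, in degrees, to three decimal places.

15.518°

Effective focal length f = 34.6 × 1.4 = 48.44 mm.
α = 2·arctan(13.2 / (2 × 48.44)) = 2·arctan(0.13625) ≈ 15.5177°.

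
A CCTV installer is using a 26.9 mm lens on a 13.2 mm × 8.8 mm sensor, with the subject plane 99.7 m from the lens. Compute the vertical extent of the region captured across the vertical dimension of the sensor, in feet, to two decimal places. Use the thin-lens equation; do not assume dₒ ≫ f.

dₒ: 99.7 m = 99700 mm.
Similar triangles through the lens centre give W/dₒ = h/dᵢ; with 1/f = 1/dₒ + 1/dᵢ this gives W = h·(dₒ − f)/f.
W = 8.8 mm × (99700 − 26.9) / 26.9 = 8.8 × 3705.3197 ≈ 32606.813 mm = 32606.813/304.8 ft = 106.978 ft.

106.98 ft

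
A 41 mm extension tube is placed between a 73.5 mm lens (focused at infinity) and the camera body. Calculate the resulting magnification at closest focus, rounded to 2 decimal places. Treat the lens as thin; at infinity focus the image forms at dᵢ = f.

0.56×

The tube moves the image plane from f to f + e, so dᵢ = 73.5 + 41 = 114.5 mm. Focus is achieved when 1/f = 1/dₒ + 1/dᵢ, giving dₒ = 1/(1/f − 1/(f+e)).
Magnification m = dᵢ/dₒ = (f+e)·(1/f − 1/(f+e)) = e/f = 41/73.5 ≈ 0.5578.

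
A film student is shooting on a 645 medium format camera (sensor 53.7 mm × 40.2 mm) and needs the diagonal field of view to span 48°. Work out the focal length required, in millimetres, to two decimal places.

75.33 mm

Sensor diagonal = √(53.7² + 40.2²) = √4499.7300 ≈ 67.0800 mm.
From α = 2·arctan(d/2f) we get f = d / (2·tan(α/2)).
With d = 67.0800 mm and α/2 = 24°, tan(α/2) ≈ 0.44523, so f ≈ 67.0800 / 0.89046 ≈ 75.3321 mm.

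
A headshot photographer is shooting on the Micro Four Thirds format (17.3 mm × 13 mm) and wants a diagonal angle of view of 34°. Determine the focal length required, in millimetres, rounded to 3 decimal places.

35.391 mm

Sensor diagonal = √(17.3² + 13²) = √468.2900 ≈ 21.6400 mm.
From α = 2·arctan(d/2f) we get f = d / (2·tan(α/2)).
With d = 21.6400 mm and α/2 = 17°, tan(α/2) ≈ 0.30573, so f ≈ 21.6400 / 0.61146 ≈ 35.3906 mm.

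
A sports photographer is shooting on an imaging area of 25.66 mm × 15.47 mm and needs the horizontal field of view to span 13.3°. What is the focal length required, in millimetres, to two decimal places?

From α = 2·arctan(w/2f) we get f = w / (2·tan(α/2)).
With w = 25.66 mm and α/2 = 6.65°, tan(α/2) ≈ 0.11659, so f ≈ 25.66 / 0.23318 ≈ 110.0453 mm.

110.05 mm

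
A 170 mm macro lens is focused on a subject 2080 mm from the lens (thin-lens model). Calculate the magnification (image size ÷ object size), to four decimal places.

0.0890×

Thin lens: 1/f = 1/dₒ + 1/dᵢ → 1/dᵢ = 1/170 − 1/2080 = 0.0054016 mm⁻¹, so dᵢ ≈ 185.1309 mm.
Magnification m = dᵢ/dₒ = 185.1309/2080 ≈ 0.08901.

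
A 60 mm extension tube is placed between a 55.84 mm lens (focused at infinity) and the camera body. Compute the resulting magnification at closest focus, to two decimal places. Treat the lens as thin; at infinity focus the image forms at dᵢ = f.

The tube moves the image plane from f to f + e, so dᵢ = 55.84 + 60 = 115.84 mm. Focus is achieved when 1/f = 1/dₒ + 1/dᵢ, giving dₒ = 1/(1/f − 1/(f+e)).
Magnification m = dᵢ/dₒ = (f+e)·(1/f − 1/(f+e)) = e/f = 60/55.84 ≈ 1.0745.

1.07×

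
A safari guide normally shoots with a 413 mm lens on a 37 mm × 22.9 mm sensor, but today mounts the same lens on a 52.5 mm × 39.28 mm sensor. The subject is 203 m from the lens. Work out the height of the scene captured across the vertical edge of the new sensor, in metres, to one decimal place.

The focal length stays 413 mm; the relevant sensor dimension is now h = 39.28 mm. Object distance dₒ = 203 m = 203000 mm.
Thin-lens field height W = h·(dₒ − f)/f = 39.28 × (203000 − 413)/413 ≈ 19267.839 mm = 19.2678 m.

19.3 m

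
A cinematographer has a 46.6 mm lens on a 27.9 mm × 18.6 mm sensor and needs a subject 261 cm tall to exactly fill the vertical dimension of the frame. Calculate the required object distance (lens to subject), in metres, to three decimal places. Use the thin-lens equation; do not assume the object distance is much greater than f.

W: 261 cm = 2610 mm.
Magnification m = h/W = dᵢ/dₒ; combined with 1/f = 1/dₒ + 1/dᵢ this gives dₒ = f·(1 + W/h).
dₒ = 46.6 mm × (1 + 2610/18.6) = 46.6 × 141.3226 ≈ 6585.632 mm = 6.58563 m.

6.586 m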